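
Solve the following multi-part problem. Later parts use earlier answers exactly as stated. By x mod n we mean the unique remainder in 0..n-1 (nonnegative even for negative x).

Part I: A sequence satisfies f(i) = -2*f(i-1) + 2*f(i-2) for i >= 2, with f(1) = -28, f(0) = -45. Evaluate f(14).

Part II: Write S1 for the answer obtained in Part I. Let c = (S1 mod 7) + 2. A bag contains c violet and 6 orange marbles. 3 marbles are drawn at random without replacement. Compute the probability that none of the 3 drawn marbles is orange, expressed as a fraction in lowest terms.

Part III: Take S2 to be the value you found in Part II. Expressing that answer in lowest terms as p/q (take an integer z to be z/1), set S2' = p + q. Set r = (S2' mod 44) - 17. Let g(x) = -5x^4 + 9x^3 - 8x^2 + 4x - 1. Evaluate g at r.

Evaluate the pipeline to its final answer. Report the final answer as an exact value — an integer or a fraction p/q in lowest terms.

Part I: f(2) = -2*(-28) + 2*(-45) = -34; iterating: f(2)=-34, f(3)=12, f(4)=-92, f(5)=208, f(6)=-600, f(7)=1616, f(8)=-4432, f(9)=12096, f(10)=-33056, f(11)=90304, f(12)=-246720, f(13)=674048, f(14)=-1841536; answer -1841536
Part II: S1 = -1841536; c = 5; total draws C(11,3) = 165; favorable C(5,3) = 10; P = 2/33; answer 2/33
Part III: S2 = 2/33; threaded value p + q = 35; r = 18; -5*(18)^4 + 9*(18)^3 - 8*(18)^2 + 4*(18)^1 - 1 = (-524880) + (52488) + (-2592) + (72) + (-1) = -474913; answer -474913

-474913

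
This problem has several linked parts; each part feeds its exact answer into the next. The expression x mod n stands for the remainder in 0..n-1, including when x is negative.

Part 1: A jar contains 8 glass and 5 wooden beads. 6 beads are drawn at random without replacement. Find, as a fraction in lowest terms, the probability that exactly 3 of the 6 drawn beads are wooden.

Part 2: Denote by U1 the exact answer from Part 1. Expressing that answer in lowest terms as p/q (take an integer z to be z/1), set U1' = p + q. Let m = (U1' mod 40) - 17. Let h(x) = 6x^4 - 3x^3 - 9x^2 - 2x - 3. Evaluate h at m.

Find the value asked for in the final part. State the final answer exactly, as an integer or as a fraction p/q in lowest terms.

25549

Part 1: total draws C(13,6) = 1716; favorable C(5,3)*C(8,3) = 560; P = 140/429; answer 140/429
Part 2: U1 = 140/429; threaded value p + q = 569; m = -8; 6*(-8)^4 - 3*(-8)^3 - 9*(-8)^2 - 2*(-8)^1 - 3 = (24576) + (1536) + (-576) + (16) + (-3) = 25549; answer 25549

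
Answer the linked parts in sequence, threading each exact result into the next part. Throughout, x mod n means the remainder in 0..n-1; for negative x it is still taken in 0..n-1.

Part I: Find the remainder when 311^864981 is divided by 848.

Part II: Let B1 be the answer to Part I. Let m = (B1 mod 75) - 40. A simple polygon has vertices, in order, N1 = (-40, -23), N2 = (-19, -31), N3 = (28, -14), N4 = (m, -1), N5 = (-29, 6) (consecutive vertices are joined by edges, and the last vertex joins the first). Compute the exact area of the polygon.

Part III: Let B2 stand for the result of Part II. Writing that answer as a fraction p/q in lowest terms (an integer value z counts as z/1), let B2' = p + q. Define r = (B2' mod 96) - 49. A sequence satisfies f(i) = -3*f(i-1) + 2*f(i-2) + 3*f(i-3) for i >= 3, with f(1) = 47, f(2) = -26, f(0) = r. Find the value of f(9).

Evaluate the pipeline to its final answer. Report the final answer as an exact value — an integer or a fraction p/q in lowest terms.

Part I: squarings mod 848: 311^1=311, 311^2=49, 311^4=705, 311^8=97, 311^16=81, 311^32=625, 311^64=545, 311^128=225, 311^256=593, 311^512=577, 311^1024=513, 311^2048=289, 311^4096=417, 311^8192=49, 311^16384=705, 311^32768=97, 311^65536=81, 311^131072=625, 311^262144=545, 311^524288=225; 311^864981 = 311^1 * 311^4 * 311^16 * 311^64 * 311^128 * 311^512 * 311^4096 * 311^8192 * 311^65536 * 311^262144 * 311^524288 = 743 (mod 848); answer 743
Part II: B1 = 743; m = 28; cross terms: (-40*-31 - -19*-23)=803, (-19*-14 - 28*-31)=1134, (28*-1 - 28*-14)=364, (28*6 - -29*-1)=139, (-29*-23 - -40*6)=907; twice the area = |3347| = 3347; area = 3347/2; answer 3347/2
Part III: B2 = 3347/2; threaded value p + q = 3349; r = 36; f(3) = -3*(-26) + 2*(47) + 3*(36) = 280; iterating: f(3)=280, f(4)=-751, f(5)=2735, f(6)=-8867, f(7)=29818, f(8)=-98983, f(9)=329984; answer 329984

329984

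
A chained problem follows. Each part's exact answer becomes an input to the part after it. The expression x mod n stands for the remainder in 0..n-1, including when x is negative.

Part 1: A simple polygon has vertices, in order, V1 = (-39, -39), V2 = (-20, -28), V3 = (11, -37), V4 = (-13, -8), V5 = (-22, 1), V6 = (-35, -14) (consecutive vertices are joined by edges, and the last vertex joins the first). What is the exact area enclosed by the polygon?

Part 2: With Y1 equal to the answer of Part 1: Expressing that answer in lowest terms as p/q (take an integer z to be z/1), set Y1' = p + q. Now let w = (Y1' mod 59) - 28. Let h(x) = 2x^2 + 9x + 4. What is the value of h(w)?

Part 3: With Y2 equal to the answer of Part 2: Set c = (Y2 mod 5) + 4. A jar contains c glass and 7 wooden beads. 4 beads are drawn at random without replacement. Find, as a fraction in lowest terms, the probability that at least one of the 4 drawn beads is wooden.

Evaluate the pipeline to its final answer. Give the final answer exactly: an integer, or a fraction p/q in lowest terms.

Part 1: cross terms: (-39*-28 - -20*-39)=312, (-20*-37 - 11*-28)=1048, (11*-8 - -13*-37)=-569, (-13*1 - -22*-8)=-189, (-22*-14 - -35*1)=343, (-35*-39 - -39*-14)=819; twice the area = |1764| = 1764; area = 882; answer 882
Part 2: Y1 = 882; threaded value p + q = 883; w = 29; 2*(29)^2 + 9*(29)^1 + 4 = (1682) + (261) + (4) = 1947; answer 1947
Part 3: Y2 = 1947; c = 6; total draws C(13,4) = 715; complement C(6,4) = 15; favorable 715 - 15 = 700; P = 140/143; answer 140/143

140/143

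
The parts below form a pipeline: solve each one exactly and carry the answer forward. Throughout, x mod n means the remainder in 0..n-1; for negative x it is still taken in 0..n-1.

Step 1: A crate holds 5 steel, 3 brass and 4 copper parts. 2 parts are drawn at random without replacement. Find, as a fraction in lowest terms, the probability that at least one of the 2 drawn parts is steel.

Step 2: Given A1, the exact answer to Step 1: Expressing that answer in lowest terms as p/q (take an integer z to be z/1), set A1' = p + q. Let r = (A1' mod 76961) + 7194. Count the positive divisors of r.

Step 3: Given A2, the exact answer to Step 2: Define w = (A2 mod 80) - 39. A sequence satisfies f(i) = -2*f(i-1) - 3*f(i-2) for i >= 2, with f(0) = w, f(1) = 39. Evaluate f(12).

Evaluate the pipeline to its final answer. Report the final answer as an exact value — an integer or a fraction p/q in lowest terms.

-9675

Step 1: total draws C(12,2) = 66; complement C(7,2) = 21; favorable 66 - 21 = 45; P = 15/22; answer 15/22
Step 2: A1 = 15/22; threaded value p + q = 37; r = 7231; 7231 = 7 * 1033; number of divisors = (1+1) * (1+1) = 4; answer 4
Step 3: A2 = 4; w = -35; f(2) = -2*(39) - 3*(-35) = 27; iterating: f(2)=27, f(3)=-171, f(4)=261, f(5)=-9, f(6)=-765, f(7)=1557, f(8)=-819, f(9)=-3033, f(10)=8523, f(11)=-7947, f(12)=-9675; answer -9675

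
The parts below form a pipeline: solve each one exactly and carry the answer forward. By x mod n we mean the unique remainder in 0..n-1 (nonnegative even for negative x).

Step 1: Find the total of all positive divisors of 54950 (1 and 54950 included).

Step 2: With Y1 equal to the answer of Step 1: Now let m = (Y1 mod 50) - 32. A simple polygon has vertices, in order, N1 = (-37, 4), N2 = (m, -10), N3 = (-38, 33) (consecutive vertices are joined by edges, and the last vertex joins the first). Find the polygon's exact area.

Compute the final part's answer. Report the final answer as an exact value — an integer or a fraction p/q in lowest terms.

Step 1: 54950 = 2 * 5^2 * 7 * 157; sigma = (1 + 2) * (1 + 5 + 25) * (1 + 7) * (1 + 157) = 3 * 31 * 8 * 158 = 117552; answer 117552
Step 2: Y1 = 117552; m = -30; cross terms: (-37*-10 - -30*4)=490, (-30*33 - -38*-10)=-1370, (-38*4 - -37*33)=1069; twice the area = |189| = 189; area = 189/2; answer 189/2

189/2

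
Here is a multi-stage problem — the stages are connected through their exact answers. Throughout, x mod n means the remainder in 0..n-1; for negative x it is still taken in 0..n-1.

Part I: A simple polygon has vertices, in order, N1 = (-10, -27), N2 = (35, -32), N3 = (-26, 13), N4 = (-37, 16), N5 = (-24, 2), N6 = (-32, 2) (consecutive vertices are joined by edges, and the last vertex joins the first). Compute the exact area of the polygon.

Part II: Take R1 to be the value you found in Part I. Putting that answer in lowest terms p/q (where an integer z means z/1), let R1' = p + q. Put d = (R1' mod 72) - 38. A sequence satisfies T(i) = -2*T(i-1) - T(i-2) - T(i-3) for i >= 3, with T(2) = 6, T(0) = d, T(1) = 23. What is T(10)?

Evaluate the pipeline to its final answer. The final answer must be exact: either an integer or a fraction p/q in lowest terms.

-618

Part I: cross terms: (-10*-32 - 35*-27)=1265, (35*13 - -26*-32)=-377, (-26*16 - -37*13)=65, (-37*2 - -24*16)=310, (-24*2 - -32*2)=16, (-32*-27 - -10*2)=884; twice the area = |2163| = 2163; area = 2163/2; answer 2163/2
Part II: R1 = 2163/2; threaded value p + q = 2165; d = -33; T(3) = -2*(6) - 1*(23) - 1*(-33) = -2; iterating: T(3)=-2, T(4)=-25, T(5)=46, T(6)=-65, T(7)=109, T(8)=-199, T(9)=354, T(10)=-618; answer -618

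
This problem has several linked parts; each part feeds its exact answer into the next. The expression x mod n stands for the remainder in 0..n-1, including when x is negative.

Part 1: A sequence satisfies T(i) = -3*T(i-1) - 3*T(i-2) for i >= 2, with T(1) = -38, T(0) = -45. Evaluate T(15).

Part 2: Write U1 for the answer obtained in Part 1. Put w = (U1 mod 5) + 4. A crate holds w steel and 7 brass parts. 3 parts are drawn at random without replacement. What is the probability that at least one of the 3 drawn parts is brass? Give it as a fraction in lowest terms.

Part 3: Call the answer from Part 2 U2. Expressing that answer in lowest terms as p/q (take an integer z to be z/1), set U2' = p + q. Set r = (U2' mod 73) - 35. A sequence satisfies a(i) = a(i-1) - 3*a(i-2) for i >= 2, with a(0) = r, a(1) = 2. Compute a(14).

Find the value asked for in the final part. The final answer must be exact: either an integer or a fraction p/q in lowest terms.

-18331

Part 1: T(2) = -3*(-38) - 3*(-45) = 249; iterating: T(2)=249, T(3)=-633, T(4)=1152, T(5)=-1557, T(6)=1215, T(7)=1026, T(8)=-6723, T(9)=17091, T(10)=-31104, T(11)=42039, T(12)=-32805, T(13)=-27702, T(14)=181521, T(15)=-461457; answer -461457
Part 2: U1 = -461457; w = 7; total draws C(14,3) = 364; complement C(7,3) = 35; favorable 364 - 35 = 329; P = 47/52; answer 47/52
Part 3: U2 = 47/52; threaded value p + q = 99; r = -9; a(2) = 1*(2) - 3*(-9) = 29; iterating: a(2)=29, a(3)=23, a(4)=-64, a(5)=-133, a(6)=59, a(7)=458, a(8)=281, a(9)=-1093, a(10)=-1936, a(11)=1343, a(12)=7151, a(13)=3122, a(14)=-18331; answer -18331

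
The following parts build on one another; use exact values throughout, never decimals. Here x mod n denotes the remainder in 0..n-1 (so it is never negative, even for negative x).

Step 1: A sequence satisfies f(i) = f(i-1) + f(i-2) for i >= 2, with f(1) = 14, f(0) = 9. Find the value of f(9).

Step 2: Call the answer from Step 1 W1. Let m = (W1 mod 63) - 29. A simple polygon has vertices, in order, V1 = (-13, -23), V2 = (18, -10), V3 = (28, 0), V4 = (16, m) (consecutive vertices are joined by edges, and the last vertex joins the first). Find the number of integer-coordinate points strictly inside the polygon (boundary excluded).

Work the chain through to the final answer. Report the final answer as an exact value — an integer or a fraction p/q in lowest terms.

329

Step 1: f(2) = 1*(14) + 1*(9) = 23; iterating: f(2)=23, f(3)=37, f(4)=60, f(5)=97, f(6)=157, f(7)=254, f(8)=411, f(9)=665; answer 665
Step 2: W1 = 665; m = 6; cross terms: (-13*-10 - 18*-23)=544, (18*0 - 28*-10)=280, (28*6 - 16*0)=168, (16*-23 - -13*6)=-290; twice the area = |702| = 702; area = 351; boundary points = 1 + 10 + 6 + 29 = 46; strictly interior points = area - boundary/2 + 1 = 329; answer 329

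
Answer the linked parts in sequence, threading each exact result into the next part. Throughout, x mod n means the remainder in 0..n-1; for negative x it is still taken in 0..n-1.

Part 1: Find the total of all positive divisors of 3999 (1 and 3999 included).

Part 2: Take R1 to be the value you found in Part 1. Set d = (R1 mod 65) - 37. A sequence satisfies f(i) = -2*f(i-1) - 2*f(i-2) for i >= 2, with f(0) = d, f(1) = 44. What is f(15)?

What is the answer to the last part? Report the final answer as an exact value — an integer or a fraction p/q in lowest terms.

-6912

Part 1: 3999 = 3 * 31 * 43; sigma = (1 + 3) * (1 + 31) * (1 + 43) = 4 * 32 * 44 = 5632; answer 5632
Part 2: R1 = 5632; d = 5; f(2) = -2*(44) - 2*(5) = -98; iterating: f(2)=-98, f(3)=108, f(4)=-20, f(5)=-176, f(6)=392, f(7)=-432, f(8)=80, f(9)=704, f(10)=-1568, f(11)=1728, f(12)=-320, f(13)=-2816, f(14)=6272, f(15)=-6912; answer -6912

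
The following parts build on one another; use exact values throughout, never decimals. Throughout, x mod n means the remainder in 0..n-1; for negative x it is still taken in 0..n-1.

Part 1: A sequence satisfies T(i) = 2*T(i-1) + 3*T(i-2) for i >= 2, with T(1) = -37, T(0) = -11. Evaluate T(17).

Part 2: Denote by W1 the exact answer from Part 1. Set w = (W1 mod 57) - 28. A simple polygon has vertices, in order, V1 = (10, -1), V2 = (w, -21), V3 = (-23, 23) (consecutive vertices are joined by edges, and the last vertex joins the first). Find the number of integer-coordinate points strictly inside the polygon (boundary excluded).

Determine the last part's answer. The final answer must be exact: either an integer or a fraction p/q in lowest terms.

615

Part 1: T(2) = 2*(-37) + 3*(-11) = -107; iterating: T(2)=-107, T(3)=-325, T(4)=-971, T(5)=-2917, T(6)=-8747, T(7)=-26245, T(8)=-78731, T(9)=-236197, T(10)=-708587, T(11)=-2125765, T(12)=-6377291, T(13)=-19131877, T(14)=-57395627, T(15)=-172186885, T(16)=-516560651, T(17)=-1549681957; answer -1549681957
Part 2: W1 = -1549681957; w = -14; cross terms: (10*-21 - -14*-1)=-224, (-14*23 - -23*-21)=-805, (-23*-1 - 10*23)=-207; twice the area = |-1236| = 1236; area = 618; boundary points = 4 + 1 + 3 = 8; strictly interior points = area - boundary/2 + 1 = 615; answer 615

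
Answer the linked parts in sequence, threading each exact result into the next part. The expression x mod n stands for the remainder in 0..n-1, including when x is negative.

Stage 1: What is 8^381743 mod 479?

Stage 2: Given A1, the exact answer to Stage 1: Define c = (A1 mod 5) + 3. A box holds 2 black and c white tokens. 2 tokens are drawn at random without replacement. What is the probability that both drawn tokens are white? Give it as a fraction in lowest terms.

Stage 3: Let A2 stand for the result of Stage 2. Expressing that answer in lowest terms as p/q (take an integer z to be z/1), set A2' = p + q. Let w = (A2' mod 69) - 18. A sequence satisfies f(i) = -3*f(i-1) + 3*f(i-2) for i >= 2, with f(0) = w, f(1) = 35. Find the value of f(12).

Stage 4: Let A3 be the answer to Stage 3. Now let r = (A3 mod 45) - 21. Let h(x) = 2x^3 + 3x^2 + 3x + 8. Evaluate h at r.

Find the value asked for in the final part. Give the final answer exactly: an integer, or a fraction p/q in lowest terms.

-17254

Stage 1: squarings mod 479: 8^1=8, 8^2=64, 8^4=264, 8^8=241, 8^16=122, 8^32=35, 8^64=267, 8^128=397, 8^256=18, 8^512=324, 8^1024=75, 8^2048=356, 8^4096=280, 8^8192=323, 8^16384=386, 8^32768=27, 8^65536=250, 8^131072=230, 8^262144=210; 8^381743 = 8^1 * 8^2 * 8^4 * 8^8 * 8^32 * 8^256 * 8^512 * 8^4096 * 8^16384 * 8^32768 * 8^65536 * 8^262144 = 50 (mod 479); answer 50
Stage 2: A1 = 50; c = 3; total draws C(5,2) = 10; favorable C(3,2) = 3; P = 3/10; answer 3/10
Stage 3: A2 = 3/10; threaded value p + q = 13; w = -5; f(2) = -3*(35) + 3*(-5) = -120; iterating: f(2)=-120, f(3)=465, f(4)=-1755, f(5)=6660, f(6)=-25245, f(7)=95715, f(8)=-362880, f(9)=1375785, f(10)=-5215995, f(11)=19775340, f(12)=-74974005; answer -74974005
Stage 4: A3 = -74974005; r = -21; 2*(-21)^3 + 3*(-21)^2 + 3*(-21)^1 + 8 = (-18522) + (1323) + (-63) + (8) = -17254; answer -17254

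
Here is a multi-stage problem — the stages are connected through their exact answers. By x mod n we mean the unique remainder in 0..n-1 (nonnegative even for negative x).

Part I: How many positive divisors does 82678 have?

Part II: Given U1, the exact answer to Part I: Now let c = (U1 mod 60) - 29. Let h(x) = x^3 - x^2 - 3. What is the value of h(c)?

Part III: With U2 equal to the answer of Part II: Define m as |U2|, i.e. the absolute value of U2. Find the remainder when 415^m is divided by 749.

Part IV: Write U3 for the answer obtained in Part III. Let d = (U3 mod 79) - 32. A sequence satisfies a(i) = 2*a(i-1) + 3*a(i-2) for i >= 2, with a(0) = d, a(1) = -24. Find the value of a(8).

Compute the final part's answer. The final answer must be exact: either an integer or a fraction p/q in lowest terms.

Part I: 82678 = 2 * 67 * 617; number of divisors = (1+1) * (1+1) * (1+1) = 8; answer 8
Part II: U1 = 8; c = -21; 1*(-21)^3 - 1*(-21)^2 - 3 = (-9261) + (-441) + (-3) = -9705; answer -9705
Part III: U2 = -9705; m = 9705; squarings mod 749: 415^1=415, 415^2=704, 415^4=527, 415^8=599, 415^16=30, 415^32=151, 415^64=331, 415^128=207, 415^256=156, 415^512=368, 415^1024=604, 415^2048=53, 415^4096=562, 415^8192=515; 415^9705 = 415^1 * 415^8 * 415^32 * 415^64 * 415^128 * 415^256 * 415^1024 * 415^8192 = 603 (mod 749); answer 603
Part IV: U3 = 603; d = 18; a(2) = 2*(-24) + 3*(18) = 6; iterating: a(2)=6, a(3)=-60, a(4)=-102, a(5)=-384, a(6)=-1074, a(7)=-3300, a(8)=-9822; answer -9822

-9822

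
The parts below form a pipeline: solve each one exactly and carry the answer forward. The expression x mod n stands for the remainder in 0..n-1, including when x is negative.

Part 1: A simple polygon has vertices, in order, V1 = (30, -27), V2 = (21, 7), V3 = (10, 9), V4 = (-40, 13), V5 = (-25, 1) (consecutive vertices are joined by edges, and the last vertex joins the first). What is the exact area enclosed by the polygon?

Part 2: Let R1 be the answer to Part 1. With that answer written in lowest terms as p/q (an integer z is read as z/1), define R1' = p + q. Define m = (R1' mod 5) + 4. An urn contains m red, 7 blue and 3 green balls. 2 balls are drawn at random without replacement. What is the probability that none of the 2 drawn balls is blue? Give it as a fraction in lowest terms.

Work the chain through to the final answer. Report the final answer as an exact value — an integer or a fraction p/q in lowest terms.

55/153

Part 1: cross terms: (30*7 - 21*-27)=777, (21*9 - 10*7)=119, (10*13 - -40*9)=490, (-40*1 - -25*13)=285, (-25*-27 - 30*1)=645; twice the area = |2316| = 2316; area = 1158; answer 1158
Part 2: R1 = 1158; threaded value p + q = 1159; m = 8; total draws C(18,2) = 153; favorable C(11,2) = 55; P = 55/153; answer 55/153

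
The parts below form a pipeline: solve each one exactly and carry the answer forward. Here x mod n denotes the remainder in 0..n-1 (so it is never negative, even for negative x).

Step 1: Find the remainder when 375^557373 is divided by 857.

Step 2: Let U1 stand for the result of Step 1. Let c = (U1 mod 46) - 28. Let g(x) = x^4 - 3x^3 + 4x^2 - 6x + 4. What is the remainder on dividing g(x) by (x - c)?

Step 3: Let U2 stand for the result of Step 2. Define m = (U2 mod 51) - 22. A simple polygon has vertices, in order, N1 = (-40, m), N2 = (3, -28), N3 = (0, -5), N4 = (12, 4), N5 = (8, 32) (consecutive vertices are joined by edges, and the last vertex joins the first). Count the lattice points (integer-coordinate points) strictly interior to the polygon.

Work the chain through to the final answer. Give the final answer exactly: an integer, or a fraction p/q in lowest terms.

Step 1: squarings mod 857: 375^1=375, 375^2=77, 375^4=787, 375^8=615, 375^16=288, 375^32=672, 375^64=802, 375^128=454, 375^256=436, 375^512=699, 375^1024=111, 375^2048=323, 375^4096=632, 375^8192=62, 375^16384=416, 375^32768=799, 375^65536=793, 375^131072=668, 375^262144=584, 375^524288=827; 375^557373 = 375^1 * 375^4 * 375^8 * 375^16 * 375^32 * 375^256 * 375^32768 * 375^524288 = 220 (mod 857); answer 220
Step 2: U1 = 220; c = 8; remainder = value at the root: 1*(8)^4 - 3*(8)^3 + 4*(8)^2 - 6*(8)^1 + 4 = (4096) + (-1536) + (256) + (-48) + (4) = 2772; answer 2772
Step 3: U2 = 2772; m = -4; cross terms: (-40*-28 - 3*-4)=1132, (3*-5 - 0*-28)=-15, (0*4 - 12*-5)=60, (12*32 - 8*4)=352, (8*-4 - -40*32)=1248; twice the area = |2777| = 2777; area = 2777/2; boundary points = 1 + 1 + 3 + 4 + 12 = 21; strictly interior points = area - boundary/2 + 1 = 1379; answer 1379

1379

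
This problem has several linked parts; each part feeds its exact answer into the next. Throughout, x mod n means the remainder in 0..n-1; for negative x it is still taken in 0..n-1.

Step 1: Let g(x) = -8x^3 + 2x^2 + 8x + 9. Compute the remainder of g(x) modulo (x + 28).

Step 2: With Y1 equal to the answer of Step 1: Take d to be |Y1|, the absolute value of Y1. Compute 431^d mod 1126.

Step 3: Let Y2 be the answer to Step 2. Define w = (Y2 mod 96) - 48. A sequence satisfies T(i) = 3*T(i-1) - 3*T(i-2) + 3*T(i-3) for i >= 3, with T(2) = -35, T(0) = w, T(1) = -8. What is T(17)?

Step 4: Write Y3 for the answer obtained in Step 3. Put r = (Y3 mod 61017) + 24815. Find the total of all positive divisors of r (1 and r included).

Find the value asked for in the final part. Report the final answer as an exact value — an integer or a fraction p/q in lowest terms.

Step 1: remainder = value at the root: -8*(-28)^3 + 2*(-28)^2 + 8*(-28)^1 + 9 = (175616) + (1568) + (-224) + (9) = 176969; answer 176969
Step 2: Y1 = 176969; d = 176969; squarings mod 1126: 431^1=431, 431^2=1097, 431^4=841, 431^8=153, 431^16=889, 431^32=995, 431^64=271, 431^128=251, 431^256=1071, 431^512=773, 431^1024=749, 431^2048=253, 431^4096=953, 431^8192=653, 431^16384=781, 431^32768=795, 431^65536=339, 431^131072=69; 431^176969 = 431^1 * 431^8 * 431^64 * 431^256 * 431^512 * 431^4096 * 431^8192 * 431^32768 * 431^131072 = 681 (mod 1126); answer 681
Step 3: Y2 = 681; w = -39; T(3) = 3*(-35) - 3*(-8) + 3*(-39) = -198; iterating: T(3)=-198, T(4)=-513, T(5)=-1050, T(6)=-2205, T(7)=-5004, T(8)=-11547, T(9)=-26244, T(10)=-59103, T(11)=-133218, T(12)=-301077, T(13)=-680886, T(14)=-1539081, T(15)=-3477816, T(16)=-7858863, T(17)=-17760384; answer -17760384
Step 4: Y3 = -17760384; r = 81395; 81395 = 5 * 73 * 223; sigma = (1 + 5) * (1 + 73) * (1 + 223) = 6 * 74 * 224 = 99456; answer 99456

99456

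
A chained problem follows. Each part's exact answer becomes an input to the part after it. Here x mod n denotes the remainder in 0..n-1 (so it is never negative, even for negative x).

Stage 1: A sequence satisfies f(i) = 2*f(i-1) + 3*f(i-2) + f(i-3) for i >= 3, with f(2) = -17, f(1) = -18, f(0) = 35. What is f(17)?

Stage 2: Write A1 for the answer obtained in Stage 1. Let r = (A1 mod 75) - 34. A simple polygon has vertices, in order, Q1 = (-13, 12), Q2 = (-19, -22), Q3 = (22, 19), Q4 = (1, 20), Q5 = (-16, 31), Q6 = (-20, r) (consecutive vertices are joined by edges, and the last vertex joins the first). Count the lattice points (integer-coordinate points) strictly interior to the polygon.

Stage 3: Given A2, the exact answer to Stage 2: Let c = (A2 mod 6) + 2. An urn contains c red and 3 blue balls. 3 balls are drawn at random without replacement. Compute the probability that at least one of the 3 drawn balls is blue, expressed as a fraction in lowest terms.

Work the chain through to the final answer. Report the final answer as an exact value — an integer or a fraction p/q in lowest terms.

17/24

Stage 1: f(3) = 2*(-17) + 3*(-18) + 1*(35) = -53; iterating: f(3)=-53, f(4)=-175, f(5)=-526, f(6)=-1630, f(7)=-5013, f(8)=-15442, f(9)=-47553, f(10)=-146445, f(11)=-450991, f(12)=-1388870, f(13)=-4277158, f(14)=-13171917, f(15)=-40564178, f(16)=-124921265, f(17)=-384706981; answer -384706981
Stage 2: A1 = -384706981; r = 10; cross terms: (-13*-22 - -19*12)=514, (-19*19 - 22*-22)=123, (22*20 - 1*19)=421, (1*31 - -16*20)=351, (-16*10 - -20*31)=460, (-20*12 - -13*10)=-110; twice the area = |1759| = 1759; area = 1759/2; boundary points = 2 + 41 + 1 + 1 + 1 + 1 = 47; strictly interior points = area - boundary/2 + 1 = 857; answer 857
Stage 3: A2 = 857; c = 7; total draws C(10,3) = 120; complement C(7,3) = 35; favorable 120 - 35 = 85; P = 17/24; answer 17/24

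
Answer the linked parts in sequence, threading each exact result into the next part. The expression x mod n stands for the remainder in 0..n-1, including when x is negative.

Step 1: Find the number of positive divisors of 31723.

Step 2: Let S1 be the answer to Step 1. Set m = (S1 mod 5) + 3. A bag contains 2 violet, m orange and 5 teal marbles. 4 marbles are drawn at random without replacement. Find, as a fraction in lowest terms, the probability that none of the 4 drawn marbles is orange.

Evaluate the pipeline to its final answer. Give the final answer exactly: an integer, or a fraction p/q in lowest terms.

7/99

Step 1: 31723 is prime, so its only divisors are 1 and 31723; count = 2; answer 2
Step 2: S1 = 2; m = 5; total draws C(12,4) = 495; favorable C(7,4) = 35; P = 7/99; answer 7/99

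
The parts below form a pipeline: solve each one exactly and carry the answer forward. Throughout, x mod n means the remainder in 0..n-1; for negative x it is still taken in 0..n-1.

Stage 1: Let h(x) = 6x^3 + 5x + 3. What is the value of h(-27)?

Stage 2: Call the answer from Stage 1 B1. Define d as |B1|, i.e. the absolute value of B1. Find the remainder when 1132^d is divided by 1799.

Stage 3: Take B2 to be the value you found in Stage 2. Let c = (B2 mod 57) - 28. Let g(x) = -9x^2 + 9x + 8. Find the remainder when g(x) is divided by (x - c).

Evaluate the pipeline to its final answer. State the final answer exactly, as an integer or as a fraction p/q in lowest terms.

-100

Stage 1: 6*(-27)^3 + 5*(-27)^1 + 3 = (-118098) + (-135) + (3) = -118230; answer -118230
Stage 2: B1 = -118230; d = 118230; squarings mod 1799: 1132^1=1132, 1132^2=536, 1132^4=1255, 1132^8=900, 1132^16=450, 1132^32=1012, 1132^64=513, 1132^128=515, 1132^256=772, 1132^512=515, 1132^1024=772, 1132^2048=515, 1132^4096=772, 1132^8192=515, 1132^16384=772, 1132^32768=515, 1132^65536=772; 1132^118230 = 1132^2 * 1132^4 * 1132^16 * 1132^64 * 1132^128 * 1132^256 * 1132^1024 * 1132^2048 * 1132^16384 * 1132^32768 * 1132^65536 = 1450 (mod 1799); answer 1450
Stage 3: B2 = 1450; c = -3; remainder = value at the root: -9*(-3)^2 + 9*(-3)^1 + 8 = (-81) + (-27) + (8) = -100; answer -100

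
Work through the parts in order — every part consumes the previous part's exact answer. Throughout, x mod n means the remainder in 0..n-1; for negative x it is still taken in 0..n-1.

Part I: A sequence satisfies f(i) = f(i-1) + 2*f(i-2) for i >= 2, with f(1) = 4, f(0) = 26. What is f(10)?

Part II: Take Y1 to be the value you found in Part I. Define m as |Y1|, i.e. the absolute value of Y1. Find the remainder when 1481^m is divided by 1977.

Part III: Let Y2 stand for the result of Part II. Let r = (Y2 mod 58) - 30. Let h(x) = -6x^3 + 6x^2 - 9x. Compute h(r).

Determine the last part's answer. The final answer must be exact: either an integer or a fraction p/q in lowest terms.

Part I: f(2) = 1*(4) + 2*(26) = 56; iterating: f(2)=56, f(3)=64, f(4)=176, f(5)=304, f(6)=656, f(7)=1264, f(8)=2576, f(9)=5104, f(10)=10256; answer 10256
Part II: Y1 = 10256; m = 10256; squarings mod 1977: 1481^1=1481, 1481^2=868, 1481^4=187, 1481^8=1360, 1481^16=1105, 1481^32=1216, 1481^64=1837, 1481^128=1807, 1481^256=1222, 1481^512=649, 1481^1024=100, 1481^2048=115, 1481^4096=1363, 1481^8192=1366; 1481^10256 = 1481^16 * 1481^2048 * 1481^8192 = 1873 (mod 1977); answer 1873
Part III: Y2 = 1873; r = -13; -6*(-13)^3 + 6*(-13)^2 - 9*(-13)^1 = (13182) + (1014) + (117) = 14313; answer 14313

14313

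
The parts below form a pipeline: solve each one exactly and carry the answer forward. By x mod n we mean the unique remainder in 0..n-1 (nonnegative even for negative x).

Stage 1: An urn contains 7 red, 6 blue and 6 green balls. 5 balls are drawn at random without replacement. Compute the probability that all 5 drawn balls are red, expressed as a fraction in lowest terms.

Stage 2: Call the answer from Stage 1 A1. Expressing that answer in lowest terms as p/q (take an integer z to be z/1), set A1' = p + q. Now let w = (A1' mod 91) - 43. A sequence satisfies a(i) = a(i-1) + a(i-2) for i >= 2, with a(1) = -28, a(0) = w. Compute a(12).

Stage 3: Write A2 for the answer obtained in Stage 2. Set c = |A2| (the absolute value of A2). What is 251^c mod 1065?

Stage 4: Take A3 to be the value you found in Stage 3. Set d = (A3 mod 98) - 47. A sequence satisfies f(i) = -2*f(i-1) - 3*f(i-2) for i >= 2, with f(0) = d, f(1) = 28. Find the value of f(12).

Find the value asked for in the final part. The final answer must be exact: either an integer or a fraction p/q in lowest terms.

-2111

Stage 1: total draws C(19,5) = 11628; favorable C(7,5) = 21; P = 7/3876; answer 7/3876
Stage 2: A1 = 7/3876; threaded value p + q = 3883; w = 18; a(2) = 1*(-28) + 1*(18) = -10; iterating: a(2)=-10, a(3)=-38, a(4)=-48, a(5)=-86, a(6)=-134, a(7)=-220, a(8)=-354, a(9)=-574, a(10)=-928, a(11)=-1502, a(12)=-2430; answer -2430
Stage 3: A2 = -2430; c = 2430; squarings mod 1065: 251^1=251, 251^2=166, 251^4=931, 251^8=916, 251^16=901, 251^32=271, 251^64=1021, 251^128=871, 251^256=361, 251^512=391, 251^1024=586, 251^2048=466; 251^2430 = 251^2 * 251^4 * 251^8 * 251^16 * 251^32 * 251^64 * 251^256 * 251^2048 = 616 (mod 1065); answer 616
Stage 4: A3 = 616; d = -19; f(2) = -2*(28) - 3*(-19) = 1; iterating: f(2)=1, f(3)=-86, f(4)=169, f(5)=-80, f(6)=-347, f(7)=934, f(8)=-827, f(9)=-1148, f(10)=4777, f(11)=-6110, f(12)=-2111; answer -2111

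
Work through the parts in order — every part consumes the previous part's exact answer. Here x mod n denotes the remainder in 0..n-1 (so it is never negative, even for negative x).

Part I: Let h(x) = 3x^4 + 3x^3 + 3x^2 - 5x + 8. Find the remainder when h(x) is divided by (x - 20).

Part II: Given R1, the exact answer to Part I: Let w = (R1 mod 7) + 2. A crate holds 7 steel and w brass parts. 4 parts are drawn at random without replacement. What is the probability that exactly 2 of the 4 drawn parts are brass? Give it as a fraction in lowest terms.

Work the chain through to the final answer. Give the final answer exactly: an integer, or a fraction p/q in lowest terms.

21/55

Part I: remainder = value at the root: 3*(20)^4 + 3*(20)^3 + 3*(20)^2 - 5*(20)^1 + 8 = (480000) + (24000) + (1200) + (-100) + (8) = 505108; answer 505108
Part II: R1 = 505108; w = 4; total draws C(11,4) = 330; favorable C(4,2)*C(7,2) = 126; P = 21/55; answer 21/55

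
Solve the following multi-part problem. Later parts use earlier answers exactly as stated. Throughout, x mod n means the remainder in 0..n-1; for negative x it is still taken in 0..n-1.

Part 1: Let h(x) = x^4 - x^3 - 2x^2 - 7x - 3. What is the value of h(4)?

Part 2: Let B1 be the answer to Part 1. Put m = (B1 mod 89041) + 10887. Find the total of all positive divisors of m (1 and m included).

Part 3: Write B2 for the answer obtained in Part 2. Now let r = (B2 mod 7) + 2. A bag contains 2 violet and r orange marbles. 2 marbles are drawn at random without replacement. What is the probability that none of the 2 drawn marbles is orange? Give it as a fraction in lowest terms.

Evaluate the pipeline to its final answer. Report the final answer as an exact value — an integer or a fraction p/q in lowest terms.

1/10

Part 1: 1*(4)^4 - 1*(4)^3 - 2*(4)^2 - 7*(4)^1 - 3 = (256) + (-64) + (-32) + (-28) + (-3) = 129; answer 129
Part 2: B1 = 129; m = 11016; 11016 = 2^3 * 3^4 * 17; sigma = (1 + 2 + 4 + 8) * (1 + 3 + 9 + 27 + 81) * (1 + 17) = 15 * 121 * 18 = 32670; answer 32670
Part 3: B2 = 32670; r = 3; total draws C(5,2) = 10; favorable C(2,2) = 1; P = 1/10; answer 1/10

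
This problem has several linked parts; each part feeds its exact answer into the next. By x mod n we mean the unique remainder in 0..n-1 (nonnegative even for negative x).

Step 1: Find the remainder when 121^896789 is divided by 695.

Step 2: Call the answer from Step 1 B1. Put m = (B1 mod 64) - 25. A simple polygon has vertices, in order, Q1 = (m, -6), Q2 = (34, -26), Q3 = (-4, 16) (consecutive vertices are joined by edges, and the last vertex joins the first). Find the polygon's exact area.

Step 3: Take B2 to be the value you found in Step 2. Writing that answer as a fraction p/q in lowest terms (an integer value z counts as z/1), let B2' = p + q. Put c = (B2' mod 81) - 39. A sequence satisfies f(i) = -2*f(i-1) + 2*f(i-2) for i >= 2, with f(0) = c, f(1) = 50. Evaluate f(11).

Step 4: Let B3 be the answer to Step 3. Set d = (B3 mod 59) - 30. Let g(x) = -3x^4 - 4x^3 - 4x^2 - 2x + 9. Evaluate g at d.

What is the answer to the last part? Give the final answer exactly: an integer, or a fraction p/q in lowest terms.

Step 1: squarings mod 695: 121^1=121, 121^2=46, 121^4=31, 121^8=266, 121^16=561, 121^32=581, 121^64=486, 121^128=591, 121^256=391, 121^512=676, 121^1024=361, 121^2048=356, 121^4096=246, 121^8192=51, 121^16384=516, 121^32768=71, 121^65536=176, 121^131072=396, 121^262144=441, 121^524288=576; 121^896789 = 121^1 * 121^4 * 121^16 * 121^256 * 121^512 * 121^1024 * 121^2048 * 121^8192 * 121^32768 * 121^65536 * 121^262144 * 121^524288 = 426 (mod 695); answer 426
Step 2: B1 = 426; m = 17; cross terms: (17*-26 - 34*-6)=-238, (34*16 - -4*-26)=440, (-4*-6 - 17*16)=-248; twice the area = |-46| = 46; area = 23; answer 23
Step 3: B2 = 23; threaded value p + q = 24; c = -15; f(2) = -2*(50) + 2*(-15) = -130; iterating: f(2)=-130, f(3)=360, f(4)=-980, f(5)=2680, f(6)=-7320, f(7)=20000, f(8)=-54640, f(9)=149280, f(10)=-407840, f(11)=1114240; answer 1114240
Step 4: B3 = 1114240; d = -5; -3*(-5)^4 - 4*(-5)^3 - 4*(-5)^2 - 2*(-5)^1 + 9 = (-1875) + (500) + (-100) + (10) + (9) = -1456; answer -1456

-1456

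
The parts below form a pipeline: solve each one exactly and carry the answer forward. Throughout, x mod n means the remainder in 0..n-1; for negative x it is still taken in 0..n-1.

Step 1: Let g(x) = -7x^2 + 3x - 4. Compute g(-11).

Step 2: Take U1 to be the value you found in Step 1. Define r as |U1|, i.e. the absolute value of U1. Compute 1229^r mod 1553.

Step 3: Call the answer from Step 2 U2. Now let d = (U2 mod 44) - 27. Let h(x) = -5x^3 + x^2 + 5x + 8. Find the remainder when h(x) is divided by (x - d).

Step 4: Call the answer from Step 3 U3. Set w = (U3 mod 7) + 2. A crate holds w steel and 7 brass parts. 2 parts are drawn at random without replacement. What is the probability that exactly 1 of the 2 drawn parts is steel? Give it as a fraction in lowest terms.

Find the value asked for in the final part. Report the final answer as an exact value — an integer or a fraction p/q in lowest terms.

Step 1: -7*(-11)^2 + 3*(-11)^1 - 4 = (-847) + (-33) + (-4) = -884; answer -884
Step 2: U1 = -884; r = 884; squarings mod 1553: 1229^1=1229, 1229^2=925, 1229^4=1475, 1229^8=1425, 1229^16=854, 1229^32=959, 1229^64=305, 1229^128=1398, 1229^256=730, 1229^512=221; 1229^884 = 1229^4 * 1229^16 * 1229^32 * 1229^64 * 1229^256 * 1229^512 = 1115 (mod 1553); answer 1115
Step 3: U2 = 1115; d = -12; remainder = value at the root: -5*(-12)^3 + 1*(-12)^2 + 5*(-12)^1 + 8 = (8640) + (144) + (-60) + (8) = 8732; answer 8732
Step 4: U3 = 8732; w = 5; total draws C(12,2) = 66; favorable C(5,1)*C(7,1) = 35; P = 35/66; answer 35/66

35/66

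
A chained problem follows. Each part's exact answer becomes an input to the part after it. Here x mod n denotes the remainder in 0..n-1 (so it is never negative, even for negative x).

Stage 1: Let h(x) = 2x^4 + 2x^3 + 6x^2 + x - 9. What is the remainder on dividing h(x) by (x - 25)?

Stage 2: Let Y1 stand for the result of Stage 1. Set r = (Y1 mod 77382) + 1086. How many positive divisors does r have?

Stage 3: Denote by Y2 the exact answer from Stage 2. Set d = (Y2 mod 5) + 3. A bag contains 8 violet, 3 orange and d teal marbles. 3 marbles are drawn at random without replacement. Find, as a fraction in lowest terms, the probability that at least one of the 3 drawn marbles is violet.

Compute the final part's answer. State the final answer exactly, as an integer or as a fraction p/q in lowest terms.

12/13

Stage 1: remainder = value at the root: 2*(25)^4 + 2*(25)^3 + 6*(25)^2 + 1*(25)^1 - 9 = (781250) + (31250) + (3750) + (25) + (-9) = 816266; answer 816266
Stage 2: Y1 = 816266; r = 43532; 43532 = 2^2 * 10883; number of divisors = (2+1) * (1+1) = 6; answer 6
Stage 3: Y2 = 6; d = 4; total draws C(15,3) = 455; complement C(7,3) = 35; favorable 455 - 35 = 420; P = 12/13; answer 12/13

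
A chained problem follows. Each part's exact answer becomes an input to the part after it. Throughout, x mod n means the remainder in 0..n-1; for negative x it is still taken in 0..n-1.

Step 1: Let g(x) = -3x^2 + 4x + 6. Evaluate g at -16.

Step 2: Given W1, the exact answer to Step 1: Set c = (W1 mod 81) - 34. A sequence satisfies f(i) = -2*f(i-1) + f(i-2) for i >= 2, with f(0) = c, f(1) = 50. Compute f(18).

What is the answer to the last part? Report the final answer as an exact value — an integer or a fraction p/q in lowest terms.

Step 1: -3*(-16)^2 + 4*(-16)^1 + 6 = (-768) + (-64) + (6) = -826; answer -826
Step 2: W1 = -826; c = 31; f(2) = -2*(50) + 1*(31) = -69; iterating: f(2)=-69, f(3)=188, f(4)=-445, f(5)=1078, f(6)=-2601, f(7)=6280, f(8)=-15161, f(9)=36602, f(10)=-88365, f(11)=213332, f(12)=-515029, f(13)=1243390, f(14)=-3001809, f(15)=7247008, f(16)=-17495825, f(17)=42238658, f(18)=-101973141; answer -101973141

-101973141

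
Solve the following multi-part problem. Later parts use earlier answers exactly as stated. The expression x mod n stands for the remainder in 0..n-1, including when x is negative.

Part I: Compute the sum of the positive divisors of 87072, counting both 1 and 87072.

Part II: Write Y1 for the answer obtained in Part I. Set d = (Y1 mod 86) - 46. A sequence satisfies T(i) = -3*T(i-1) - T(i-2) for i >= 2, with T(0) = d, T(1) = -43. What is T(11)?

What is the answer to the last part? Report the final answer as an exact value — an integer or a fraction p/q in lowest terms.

-693923

Part I: 87072 = 2^5 * 3 * 907; sigma = (1 + 2 + 4 + 8 + 16 + 32) * (1 + 3) * (1 + 907) = 63 * 4 * 908 = 228816; answer 228816
Part II: Y1 = 228816; d = 10; T(2) = -3*(-43) - 1*(10) = 119; iterating: T(2)=119, T(3)=-314, T(4)=823, T(5)=-2155, T(6)=5642, T(7)=-14771, T(8)=38671, T(9)=-101242, T(10)=265055, T(11)=-693923; answer -693923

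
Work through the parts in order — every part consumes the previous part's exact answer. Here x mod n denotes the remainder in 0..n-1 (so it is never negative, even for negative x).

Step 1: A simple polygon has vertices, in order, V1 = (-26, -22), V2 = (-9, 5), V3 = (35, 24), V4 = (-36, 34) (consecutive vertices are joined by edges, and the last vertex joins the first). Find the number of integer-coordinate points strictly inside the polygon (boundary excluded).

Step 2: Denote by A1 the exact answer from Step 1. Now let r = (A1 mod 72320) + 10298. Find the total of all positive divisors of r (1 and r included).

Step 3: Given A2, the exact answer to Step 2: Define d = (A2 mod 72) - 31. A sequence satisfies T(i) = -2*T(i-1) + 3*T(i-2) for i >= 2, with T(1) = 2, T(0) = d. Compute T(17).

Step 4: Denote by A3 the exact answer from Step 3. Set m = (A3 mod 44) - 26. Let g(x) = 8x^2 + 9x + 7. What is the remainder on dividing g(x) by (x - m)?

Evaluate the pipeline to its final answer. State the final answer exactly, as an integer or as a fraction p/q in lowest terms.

4399

Step 1: cross terms: (-26*5 - -9*-22)=-328, (-9*24 - 35*5)=-391, (35*34 - -36*24)=2054, (-36*-22 - -26*34)=1676; twice the area = |3011| = 3011; area = 3011/2; boundary points = 1 + 1 + 1 + 2 = 5; strictly interior points = area - boundary/2 + 1 = 1504; answer 1504
Step 2: A1 = 1504; r = 11802; 11802 = 2 * 3 * 7 * 281; sigma = (1 + 2) * (1 + 3) * (1 + 7) * (1 + 281) = 3 * 4 * 8 * 282 = 27072; answer 27072
Step 3: A2 = 27072; d = -31; T(2) = -2*(2) + 3*(-31) = -97; iterating: T(2)=-97, T(3)=200, T(4)=-691, T(5)=1982, T(6)=-6037, T(7)=18020, T(8)=-54151, T(9)=162362, T(10)=-487177, T(11)=1461440, T(12)=-4384411, T(13)=13153142, T(14)=-39459517, T(15)=118378460, T(16)=-355135471, T(17)=1065406322; answer 1065406322
Step 4: A3 = 1065406322; m = -24; remainder = value at the root: 8*(-24)^2 + 9*(-24)^1 + 7 = (4608) + (-216) + (7) = 4399; answer 4399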